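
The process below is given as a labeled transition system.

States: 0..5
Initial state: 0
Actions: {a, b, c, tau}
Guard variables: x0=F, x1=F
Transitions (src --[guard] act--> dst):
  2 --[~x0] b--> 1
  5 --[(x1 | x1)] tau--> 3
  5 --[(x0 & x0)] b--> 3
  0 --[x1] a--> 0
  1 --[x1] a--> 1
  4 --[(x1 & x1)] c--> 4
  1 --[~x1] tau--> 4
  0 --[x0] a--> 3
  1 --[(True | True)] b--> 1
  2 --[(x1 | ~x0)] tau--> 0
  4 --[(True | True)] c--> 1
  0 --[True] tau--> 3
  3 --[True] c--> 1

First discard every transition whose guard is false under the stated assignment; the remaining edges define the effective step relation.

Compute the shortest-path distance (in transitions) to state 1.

Layered search for 1:
  L0 = {0}
  L1 = {3}
  L2 = {1}
1 enters at depth 2; path tau·c

Answer: 2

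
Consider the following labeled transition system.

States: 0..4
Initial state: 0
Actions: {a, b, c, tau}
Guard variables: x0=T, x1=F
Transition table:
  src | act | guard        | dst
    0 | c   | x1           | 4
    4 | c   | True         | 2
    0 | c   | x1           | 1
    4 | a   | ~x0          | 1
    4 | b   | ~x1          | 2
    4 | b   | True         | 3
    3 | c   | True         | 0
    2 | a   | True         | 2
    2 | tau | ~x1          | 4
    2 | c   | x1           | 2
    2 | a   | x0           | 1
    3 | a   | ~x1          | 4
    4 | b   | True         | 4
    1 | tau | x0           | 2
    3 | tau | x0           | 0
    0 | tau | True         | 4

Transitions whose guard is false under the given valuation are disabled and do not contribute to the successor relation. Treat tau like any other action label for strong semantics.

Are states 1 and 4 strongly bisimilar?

Answer: NOT BISIMILAR

Working:
Compute ~ classes (split until stable):
  round 0: {{0,1,2,3,4}}
  round 1: {{0,1},{2},{3},{4}}
  round 2: {{0},{1},{2},{3},{4}}
Fixed point at round 3; 5 class(es).
class of 1: {1}; class of 4: {4}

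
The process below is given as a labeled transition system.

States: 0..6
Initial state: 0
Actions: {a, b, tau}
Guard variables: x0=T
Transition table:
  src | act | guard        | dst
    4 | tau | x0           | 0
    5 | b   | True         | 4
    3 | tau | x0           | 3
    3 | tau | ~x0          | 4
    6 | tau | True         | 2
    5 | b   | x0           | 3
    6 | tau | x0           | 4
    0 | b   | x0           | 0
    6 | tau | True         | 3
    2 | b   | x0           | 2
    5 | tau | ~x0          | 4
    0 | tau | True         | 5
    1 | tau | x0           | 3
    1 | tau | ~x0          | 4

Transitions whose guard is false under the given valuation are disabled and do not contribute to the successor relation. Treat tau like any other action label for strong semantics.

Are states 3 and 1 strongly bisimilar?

Compute ~ classes (split until stable):
  round 0: {{0,1,2,3,4,5,6}}
  round 1: {{0},{1,3,4,6},{2,5}}
  round 2: {{0},{1,3},{2},{4},{5},{6}}
stable after 3 split(s): 6 block(s)
3∈{1,3}, 1∈{1,3}

Answer: BISIMILAR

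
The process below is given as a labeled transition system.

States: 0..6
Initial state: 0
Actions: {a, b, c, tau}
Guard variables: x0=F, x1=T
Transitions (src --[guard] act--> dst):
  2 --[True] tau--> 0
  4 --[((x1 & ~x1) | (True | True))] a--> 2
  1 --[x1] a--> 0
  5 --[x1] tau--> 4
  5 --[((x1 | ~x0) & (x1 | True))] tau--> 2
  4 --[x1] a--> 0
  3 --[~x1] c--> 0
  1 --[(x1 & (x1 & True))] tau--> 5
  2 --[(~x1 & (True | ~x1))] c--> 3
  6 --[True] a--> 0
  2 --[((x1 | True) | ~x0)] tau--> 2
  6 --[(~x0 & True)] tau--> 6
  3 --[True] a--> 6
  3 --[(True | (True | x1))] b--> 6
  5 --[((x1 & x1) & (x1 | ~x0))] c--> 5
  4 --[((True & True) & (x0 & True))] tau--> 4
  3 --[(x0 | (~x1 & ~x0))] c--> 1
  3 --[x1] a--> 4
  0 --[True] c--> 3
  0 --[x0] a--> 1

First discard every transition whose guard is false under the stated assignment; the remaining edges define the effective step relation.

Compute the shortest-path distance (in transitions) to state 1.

Answer: UNREACHABLE

Working:
Layered search for 1:
  depth 0: {0}
  depth 1: {3}
  depth 2: {4,6}
  depth 3: {2}
1 never appears.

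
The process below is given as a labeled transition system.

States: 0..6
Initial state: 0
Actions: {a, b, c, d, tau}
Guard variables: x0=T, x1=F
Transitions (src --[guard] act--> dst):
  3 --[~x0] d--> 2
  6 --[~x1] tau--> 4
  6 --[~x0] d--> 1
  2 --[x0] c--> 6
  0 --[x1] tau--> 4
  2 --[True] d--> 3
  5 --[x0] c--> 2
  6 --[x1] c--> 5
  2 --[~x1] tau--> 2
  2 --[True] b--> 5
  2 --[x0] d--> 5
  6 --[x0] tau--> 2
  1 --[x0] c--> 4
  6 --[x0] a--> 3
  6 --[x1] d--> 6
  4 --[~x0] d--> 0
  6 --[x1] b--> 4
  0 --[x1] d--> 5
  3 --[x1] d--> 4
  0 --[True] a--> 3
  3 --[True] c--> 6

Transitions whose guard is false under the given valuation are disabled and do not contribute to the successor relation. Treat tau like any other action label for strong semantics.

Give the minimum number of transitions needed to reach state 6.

Layered search for 6:
  Layer 0: {0}
  Layer 1: {3}
  Layer 2: {6}
6 enters at depth 2; path a·c

Answer: 2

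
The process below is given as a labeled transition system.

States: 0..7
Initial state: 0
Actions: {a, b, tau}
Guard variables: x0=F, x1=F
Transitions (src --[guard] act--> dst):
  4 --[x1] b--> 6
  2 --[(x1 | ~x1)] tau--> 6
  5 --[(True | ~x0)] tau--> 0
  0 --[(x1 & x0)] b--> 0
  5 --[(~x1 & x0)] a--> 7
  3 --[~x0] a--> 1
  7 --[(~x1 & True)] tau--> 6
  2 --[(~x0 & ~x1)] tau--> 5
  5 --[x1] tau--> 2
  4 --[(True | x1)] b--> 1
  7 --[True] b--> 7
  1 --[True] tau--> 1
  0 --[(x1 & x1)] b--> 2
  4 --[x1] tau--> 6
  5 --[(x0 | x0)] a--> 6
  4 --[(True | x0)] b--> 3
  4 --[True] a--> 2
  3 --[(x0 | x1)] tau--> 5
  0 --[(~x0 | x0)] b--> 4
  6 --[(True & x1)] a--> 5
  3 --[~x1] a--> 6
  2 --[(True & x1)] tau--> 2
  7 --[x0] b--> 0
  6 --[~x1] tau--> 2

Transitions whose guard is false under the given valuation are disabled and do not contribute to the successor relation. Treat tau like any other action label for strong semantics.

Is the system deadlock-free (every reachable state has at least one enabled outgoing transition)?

Answer: DEADLOCK-FREE

Analysis:
Reachable = {0,1,2,3,4,5,6}
  0: b→4  [1 exit(s)]
  1: tau→1  [1 exit(s)]
  2: tau→5  tau→6  [2 exit(s)]
  3: a→1  a→6  [2 exit(s)]
  4: a→2  b→1  b→3  [3 exit(s)]
  5: tau→0  [1 exit(s)]
  6: tau→2  [1 exit(s)]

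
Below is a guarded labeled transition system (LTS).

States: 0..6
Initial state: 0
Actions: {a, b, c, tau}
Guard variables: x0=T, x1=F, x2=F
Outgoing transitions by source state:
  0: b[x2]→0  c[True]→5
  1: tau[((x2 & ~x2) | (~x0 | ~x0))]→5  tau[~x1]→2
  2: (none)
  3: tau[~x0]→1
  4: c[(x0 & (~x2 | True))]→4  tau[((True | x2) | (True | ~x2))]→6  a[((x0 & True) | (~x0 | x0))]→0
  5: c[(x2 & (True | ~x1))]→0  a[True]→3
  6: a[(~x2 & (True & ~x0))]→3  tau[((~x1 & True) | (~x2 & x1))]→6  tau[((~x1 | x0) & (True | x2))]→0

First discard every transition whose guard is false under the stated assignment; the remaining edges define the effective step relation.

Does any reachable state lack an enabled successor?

Answer: DEADLOCK at state 3

Working:
R = {0,3,5}
  0: c→5  [deg 1]
  3: ∅  [no exit]
  5: a→3  [deg 1]
witness 3: c·a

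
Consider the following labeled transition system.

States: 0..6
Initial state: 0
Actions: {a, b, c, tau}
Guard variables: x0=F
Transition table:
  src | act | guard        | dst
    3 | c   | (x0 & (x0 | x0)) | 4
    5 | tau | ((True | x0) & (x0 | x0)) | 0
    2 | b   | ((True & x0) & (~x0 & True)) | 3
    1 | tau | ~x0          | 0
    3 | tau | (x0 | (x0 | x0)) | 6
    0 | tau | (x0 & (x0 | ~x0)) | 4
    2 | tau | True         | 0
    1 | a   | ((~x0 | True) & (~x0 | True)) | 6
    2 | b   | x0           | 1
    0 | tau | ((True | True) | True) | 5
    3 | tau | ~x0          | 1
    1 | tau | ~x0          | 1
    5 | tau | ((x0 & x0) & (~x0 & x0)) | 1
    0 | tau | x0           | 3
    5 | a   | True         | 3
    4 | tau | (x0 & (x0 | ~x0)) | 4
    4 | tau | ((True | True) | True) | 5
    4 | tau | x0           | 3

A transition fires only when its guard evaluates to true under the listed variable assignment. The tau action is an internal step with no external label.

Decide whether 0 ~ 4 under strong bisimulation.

Compute ~ classes (split until stable):
  P[0] = {{0,1,2,3,4,5,6}}
  P[1] = {{0,2,3,4},{1},{5},{6}}
  P[2] = {{0,4},{1},{2},{3},{5},{6}}
6 equivalence class(es) (converged in 3)
[0]={0,4}  [4]={0,4}

Answer: BISIMILAR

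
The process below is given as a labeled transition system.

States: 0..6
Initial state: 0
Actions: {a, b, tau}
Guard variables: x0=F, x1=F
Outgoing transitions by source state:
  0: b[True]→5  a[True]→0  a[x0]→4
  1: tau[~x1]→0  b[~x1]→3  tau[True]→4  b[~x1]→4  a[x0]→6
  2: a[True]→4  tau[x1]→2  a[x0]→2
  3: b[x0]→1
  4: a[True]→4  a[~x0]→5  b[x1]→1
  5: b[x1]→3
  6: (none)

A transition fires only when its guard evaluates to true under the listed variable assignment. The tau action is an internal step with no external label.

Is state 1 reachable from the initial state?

After dropping false guards: 9 live edges.
depth 0: {0}
depth 1: {5}  total {0,5}
Reachable = {0,5}

Answer: UNREACHABLE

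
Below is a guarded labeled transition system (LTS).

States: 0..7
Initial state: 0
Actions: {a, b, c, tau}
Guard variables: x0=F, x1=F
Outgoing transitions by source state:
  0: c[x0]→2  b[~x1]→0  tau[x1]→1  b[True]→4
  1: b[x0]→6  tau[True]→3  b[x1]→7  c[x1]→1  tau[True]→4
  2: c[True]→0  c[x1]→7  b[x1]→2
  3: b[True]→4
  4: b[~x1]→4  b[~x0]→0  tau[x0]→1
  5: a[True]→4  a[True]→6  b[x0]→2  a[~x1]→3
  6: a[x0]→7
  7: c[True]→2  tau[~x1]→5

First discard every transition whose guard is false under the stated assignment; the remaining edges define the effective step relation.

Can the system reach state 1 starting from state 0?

Answer: UNREACHABLE

Working:
After dropping false guards: 13 live edges.
Layer 0: {0}
Layer 1: {4}  total {0,4}
Reach set: {0,4}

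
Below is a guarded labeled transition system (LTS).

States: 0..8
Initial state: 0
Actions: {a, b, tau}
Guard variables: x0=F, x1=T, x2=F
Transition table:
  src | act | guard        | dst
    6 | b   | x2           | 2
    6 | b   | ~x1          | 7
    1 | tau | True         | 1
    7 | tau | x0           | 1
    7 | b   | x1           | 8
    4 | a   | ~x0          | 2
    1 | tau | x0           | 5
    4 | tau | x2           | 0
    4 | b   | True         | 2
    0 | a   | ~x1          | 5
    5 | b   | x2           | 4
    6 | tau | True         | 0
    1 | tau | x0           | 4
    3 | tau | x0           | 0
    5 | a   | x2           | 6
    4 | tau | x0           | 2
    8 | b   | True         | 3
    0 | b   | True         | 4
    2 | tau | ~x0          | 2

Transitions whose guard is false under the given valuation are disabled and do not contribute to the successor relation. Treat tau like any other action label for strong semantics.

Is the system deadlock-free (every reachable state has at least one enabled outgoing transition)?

Answer: DEADLOCK-FREE

Working:
Reach set: {0,2,4}
  0: b→4  [deg 1]
  2: tau→2  [deg 1]
  4: a→2  b→2  [deg 2]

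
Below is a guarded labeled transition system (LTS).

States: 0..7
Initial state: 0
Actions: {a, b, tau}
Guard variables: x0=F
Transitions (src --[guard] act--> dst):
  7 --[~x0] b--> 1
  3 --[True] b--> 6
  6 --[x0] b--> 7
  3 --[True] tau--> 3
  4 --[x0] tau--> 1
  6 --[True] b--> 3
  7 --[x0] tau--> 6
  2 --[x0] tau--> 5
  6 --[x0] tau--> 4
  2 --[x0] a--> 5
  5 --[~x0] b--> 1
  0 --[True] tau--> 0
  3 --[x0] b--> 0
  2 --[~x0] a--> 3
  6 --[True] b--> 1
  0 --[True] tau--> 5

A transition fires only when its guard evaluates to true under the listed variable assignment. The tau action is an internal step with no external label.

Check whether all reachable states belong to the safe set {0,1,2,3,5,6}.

Answer: INVARIANT HOLDS

Trace:
Allowed set {0,1,2,3,5,6}
R = {0,1,5}
  0: safe
  1: safe
  5: safe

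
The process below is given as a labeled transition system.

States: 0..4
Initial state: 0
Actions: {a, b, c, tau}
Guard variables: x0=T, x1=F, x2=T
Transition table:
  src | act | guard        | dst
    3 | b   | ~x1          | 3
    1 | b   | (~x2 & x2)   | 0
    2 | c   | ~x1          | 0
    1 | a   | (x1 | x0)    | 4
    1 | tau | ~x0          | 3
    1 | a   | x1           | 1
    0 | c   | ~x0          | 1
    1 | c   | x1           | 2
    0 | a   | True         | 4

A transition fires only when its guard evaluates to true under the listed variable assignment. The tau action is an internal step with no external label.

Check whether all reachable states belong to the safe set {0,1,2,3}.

Answer: INVARIANT VIOLATED at state 4

Working:
Allowed set {0,1,2,3}
R = {0,4}
  0: safe
  4: ✗ unsafe
reach 4 via a — violates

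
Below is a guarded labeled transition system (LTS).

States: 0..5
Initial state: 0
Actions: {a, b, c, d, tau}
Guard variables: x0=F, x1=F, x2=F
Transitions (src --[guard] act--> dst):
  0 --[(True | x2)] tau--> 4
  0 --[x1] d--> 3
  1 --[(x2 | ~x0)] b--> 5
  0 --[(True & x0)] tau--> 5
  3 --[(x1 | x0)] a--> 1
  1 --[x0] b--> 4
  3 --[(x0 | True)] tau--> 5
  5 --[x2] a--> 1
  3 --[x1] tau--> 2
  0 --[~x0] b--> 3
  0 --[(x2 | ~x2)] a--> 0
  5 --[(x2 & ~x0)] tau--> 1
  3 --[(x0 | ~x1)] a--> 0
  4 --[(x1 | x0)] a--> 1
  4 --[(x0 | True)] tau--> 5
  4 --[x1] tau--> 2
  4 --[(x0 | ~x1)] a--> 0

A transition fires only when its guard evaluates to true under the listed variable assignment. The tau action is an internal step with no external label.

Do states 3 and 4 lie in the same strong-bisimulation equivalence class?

Compute ~ classes (split until stable):
  P[0] = {{0,1,2,3,4,5}}
  P[1] = {{0},{1},{2,5},{3,4}}
stable after 2 split(s): 4 block(s)
3∈{3,4}, 4∈{3,4}

Answer: BISIMILAR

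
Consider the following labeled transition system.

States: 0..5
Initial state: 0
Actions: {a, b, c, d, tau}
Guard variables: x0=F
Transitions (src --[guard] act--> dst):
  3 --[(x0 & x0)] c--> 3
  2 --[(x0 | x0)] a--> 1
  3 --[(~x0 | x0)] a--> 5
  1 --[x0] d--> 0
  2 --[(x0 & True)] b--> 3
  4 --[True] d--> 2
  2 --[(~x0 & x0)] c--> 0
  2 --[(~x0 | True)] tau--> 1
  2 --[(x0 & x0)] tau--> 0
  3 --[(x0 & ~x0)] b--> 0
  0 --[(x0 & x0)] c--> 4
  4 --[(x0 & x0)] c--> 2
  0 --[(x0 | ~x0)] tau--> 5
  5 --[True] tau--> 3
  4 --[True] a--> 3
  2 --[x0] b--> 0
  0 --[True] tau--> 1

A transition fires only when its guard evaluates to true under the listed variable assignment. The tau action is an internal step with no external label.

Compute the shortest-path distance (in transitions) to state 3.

Answer: 2

Trace:
BFS to 3:
  L0 = {0}
  L1 = {1,5}
  L2 = {3}
depth(3)=2, e.g. tau·tau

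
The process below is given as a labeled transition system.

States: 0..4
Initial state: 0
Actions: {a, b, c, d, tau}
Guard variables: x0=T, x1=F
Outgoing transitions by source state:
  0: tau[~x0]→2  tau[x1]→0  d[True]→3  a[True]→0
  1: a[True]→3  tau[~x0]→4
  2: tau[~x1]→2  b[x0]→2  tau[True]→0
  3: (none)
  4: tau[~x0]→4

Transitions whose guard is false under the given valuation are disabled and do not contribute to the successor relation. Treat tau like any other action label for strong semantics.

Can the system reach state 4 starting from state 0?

Answer: UNREACHABLE

Working:
6 transition(s) survive guard evaluation.
Layer 0: {0}
Layer 1: {3}  cumulative {0,3}
Reach set: {0,3}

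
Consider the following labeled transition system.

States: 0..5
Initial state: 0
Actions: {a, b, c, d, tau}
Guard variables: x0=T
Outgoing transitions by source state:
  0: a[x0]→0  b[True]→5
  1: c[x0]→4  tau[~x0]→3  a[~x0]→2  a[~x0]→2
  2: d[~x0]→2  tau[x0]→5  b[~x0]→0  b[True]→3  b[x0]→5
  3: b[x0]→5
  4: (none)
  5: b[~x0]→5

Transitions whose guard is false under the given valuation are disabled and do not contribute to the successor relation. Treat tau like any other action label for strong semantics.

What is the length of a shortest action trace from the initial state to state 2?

Layered search for 2:
  Layer 0: {0}
  Layer 1: {5}
2 never appears.

Answer: UNREACHABLE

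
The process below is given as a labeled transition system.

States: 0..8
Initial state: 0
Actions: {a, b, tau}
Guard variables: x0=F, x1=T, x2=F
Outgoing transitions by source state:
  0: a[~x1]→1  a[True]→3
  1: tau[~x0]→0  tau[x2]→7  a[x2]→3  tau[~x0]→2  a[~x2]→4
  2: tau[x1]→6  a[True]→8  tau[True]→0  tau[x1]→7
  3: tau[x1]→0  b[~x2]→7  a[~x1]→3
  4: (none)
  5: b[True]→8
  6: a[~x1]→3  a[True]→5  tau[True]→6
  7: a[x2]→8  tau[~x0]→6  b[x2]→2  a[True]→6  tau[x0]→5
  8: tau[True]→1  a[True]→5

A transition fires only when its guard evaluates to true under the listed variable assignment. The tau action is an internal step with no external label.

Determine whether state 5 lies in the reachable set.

Answer: REACHABLE

Analysis:
After dropping false guards: 17 live edges.
L0 = {0}
L1 = {3}  total {0,3}
L2 = {7}  total {0,3,7}
L3 = {6}  total {0,3,6,7}
L4 = {5}  total {0,3,5,6,7}
L5 = {8}  total {0,3,5,6,7,8}
L6 = {1}  total {0,1,3,5,6,7,8}
L7 = {2,4}  total {0,1,2,3,4,5,6,7,8}
Reach set: {0,1,2,3,4,5,6,7,8}
Path to 5: a·b·tau·a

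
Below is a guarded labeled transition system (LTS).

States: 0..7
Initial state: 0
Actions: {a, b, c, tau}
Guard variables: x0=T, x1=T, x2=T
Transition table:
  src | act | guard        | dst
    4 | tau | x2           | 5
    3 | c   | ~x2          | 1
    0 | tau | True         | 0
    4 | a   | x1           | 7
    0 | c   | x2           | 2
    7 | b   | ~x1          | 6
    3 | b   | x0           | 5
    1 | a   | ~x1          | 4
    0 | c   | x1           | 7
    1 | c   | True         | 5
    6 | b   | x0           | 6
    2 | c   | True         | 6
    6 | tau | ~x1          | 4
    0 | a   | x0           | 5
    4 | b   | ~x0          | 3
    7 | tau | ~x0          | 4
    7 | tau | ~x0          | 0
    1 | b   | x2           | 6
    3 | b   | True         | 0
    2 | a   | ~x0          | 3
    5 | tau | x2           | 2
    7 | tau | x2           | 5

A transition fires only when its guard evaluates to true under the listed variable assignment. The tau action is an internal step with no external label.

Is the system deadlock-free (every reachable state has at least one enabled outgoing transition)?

R = {0,2,5,6,7}
  0: a→5  c→2  c→7  tau→0  [4 exit(s)]
  2: c→6  [1 exit(s)]
  5: tau→2  [1 exit(s)]
  6: b→6  [1 exit(s)]
  7: tau→5  [1 exit(s)]

Answer: DEADLOCK-FREE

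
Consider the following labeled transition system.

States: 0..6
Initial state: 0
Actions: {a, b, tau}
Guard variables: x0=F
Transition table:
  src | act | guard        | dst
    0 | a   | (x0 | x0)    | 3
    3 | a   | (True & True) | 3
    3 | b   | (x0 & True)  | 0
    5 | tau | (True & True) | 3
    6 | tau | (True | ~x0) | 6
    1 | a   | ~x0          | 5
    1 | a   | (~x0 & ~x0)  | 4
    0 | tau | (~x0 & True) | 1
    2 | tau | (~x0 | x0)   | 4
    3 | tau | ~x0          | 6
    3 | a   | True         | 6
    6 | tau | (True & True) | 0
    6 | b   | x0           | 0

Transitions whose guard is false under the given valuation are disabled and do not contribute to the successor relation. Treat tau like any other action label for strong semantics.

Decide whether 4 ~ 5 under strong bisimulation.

Refine partition for ~:
  P[0] = {{0,1,2,3,4,5,6}}
  P[1] = {{0,2,5,6},{1},{3},{4}}
  P[2] = {{0},{1},{2},{3},{4},{5},{6}}
7 equivalence class(es) (converged in 3)
class of 4: {4}; class of 5: {5}

Answer: NOT BISIMILAR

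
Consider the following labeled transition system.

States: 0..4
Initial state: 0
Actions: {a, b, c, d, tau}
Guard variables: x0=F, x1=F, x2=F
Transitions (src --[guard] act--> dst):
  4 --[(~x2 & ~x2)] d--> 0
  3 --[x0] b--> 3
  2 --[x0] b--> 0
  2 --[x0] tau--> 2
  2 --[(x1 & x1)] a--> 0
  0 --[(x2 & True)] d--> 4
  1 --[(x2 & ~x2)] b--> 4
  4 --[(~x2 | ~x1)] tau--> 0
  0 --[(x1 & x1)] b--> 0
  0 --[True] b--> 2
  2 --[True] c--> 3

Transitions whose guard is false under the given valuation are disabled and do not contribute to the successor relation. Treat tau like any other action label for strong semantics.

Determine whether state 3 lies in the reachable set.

Answer: REACHABLE

Trace:
Guard filter leaves 4 enabled edge(s).
depth 0: {0}
depth 1: {2}  now seen {0,2}
depth 2: {3}  now seen {0,2,3}
Reach set: {0,2,3}
witness 3: b·c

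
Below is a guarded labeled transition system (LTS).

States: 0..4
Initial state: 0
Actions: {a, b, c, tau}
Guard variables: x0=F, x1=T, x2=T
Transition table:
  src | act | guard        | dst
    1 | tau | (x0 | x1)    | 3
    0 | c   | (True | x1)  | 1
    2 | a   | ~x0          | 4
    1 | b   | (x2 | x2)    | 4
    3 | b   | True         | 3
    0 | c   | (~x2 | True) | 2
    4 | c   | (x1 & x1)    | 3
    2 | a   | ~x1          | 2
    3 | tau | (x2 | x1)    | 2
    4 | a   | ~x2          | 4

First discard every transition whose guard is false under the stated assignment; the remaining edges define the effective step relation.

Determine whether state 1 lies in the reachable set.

After dropping false guards: 8 live edges.
Layer 0: {0}
Layer 1: {1,2}  cumulative {0,1,2}
Layer 2: {3,4}  cumulative {0,1,2,3,4}
Reachable = {0,1,2,3,4}
witness 1: c

Answer: REACHABLE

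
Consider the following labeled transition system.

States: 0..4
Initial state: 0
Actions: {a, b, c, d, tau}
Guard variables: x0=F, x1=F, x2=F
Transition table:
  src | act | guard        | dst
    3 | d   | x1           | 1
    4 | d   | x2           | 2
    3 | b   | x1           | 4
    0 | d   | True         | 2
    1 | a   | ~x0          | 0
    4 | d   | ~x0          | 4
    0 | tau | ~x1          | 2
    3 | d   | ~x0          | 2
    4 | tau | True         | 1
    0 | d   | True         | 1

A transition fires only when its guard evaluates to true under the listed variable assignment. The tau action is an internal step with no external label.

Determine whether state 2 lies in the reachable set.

Answer: REACHABLE

Trace:
7 transition(s) survive guard evaluation.
depth 0: {0}
depth 1: {1,2}  now seen {0,1,2}
Reachable = {0,1,2}
witness 2: d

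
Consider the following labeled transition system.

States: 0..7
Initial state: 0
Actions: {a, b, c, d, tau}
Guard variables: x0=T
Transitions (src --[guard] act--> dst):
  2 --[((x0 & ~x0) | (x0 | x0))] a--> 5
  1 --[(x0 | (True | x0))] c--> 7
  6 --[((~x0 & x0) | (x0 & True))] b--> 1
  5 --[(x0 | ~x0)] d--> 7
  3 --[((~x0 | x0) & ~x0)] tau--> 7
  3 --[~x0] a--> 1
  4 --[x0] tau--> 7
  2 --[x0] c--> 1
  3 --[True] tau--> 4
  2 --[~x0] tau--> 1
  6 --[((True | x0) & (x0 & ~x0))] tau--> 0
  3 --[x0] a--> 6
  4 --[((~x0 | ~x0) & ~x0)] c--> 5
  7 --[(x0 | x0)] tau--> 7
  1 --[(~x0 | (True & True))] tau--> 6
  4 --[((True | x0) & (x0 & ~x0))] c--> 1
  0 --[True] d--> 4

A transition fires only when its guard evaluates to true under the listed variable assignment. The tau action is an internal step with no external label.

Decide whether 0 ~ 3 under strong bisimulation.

Refine partition for ~:
  P[0] = {{0,1,2,3,4,5,6,7}}
  P[1] = {{0,5},{1},{2},{3},{4,7},{6}}
stable after 2 split(s): 6 block(s)
[0]={0,5}  [3]={3}

Answer: NOT BISIMILAR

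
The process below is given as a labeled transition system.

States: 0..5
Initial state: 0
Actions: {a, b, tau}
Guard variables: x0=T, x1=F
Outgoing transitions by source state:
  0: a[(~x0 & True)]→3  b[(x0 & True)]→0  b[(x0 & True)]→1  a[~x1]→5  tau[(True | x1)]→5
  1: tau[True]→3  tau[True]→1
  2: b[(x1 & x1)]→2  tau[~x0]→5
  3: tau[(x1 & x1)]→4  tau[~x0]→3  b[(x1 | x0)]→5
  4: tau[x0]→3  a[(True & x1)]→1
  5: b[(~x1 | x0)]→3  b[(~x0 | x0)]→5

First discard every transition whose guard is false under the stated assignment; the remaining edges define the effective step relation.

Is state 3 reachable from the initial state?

10 transition(s) survive guard evaluation.
L0 = {0}
L1 = {1,5}  now seen {0,1,5}
L2 = {3}  now seen {0,1,3,5}
Reach set: {0,1,3,5}
trace reaching 3: b·tau

Answer: REACHABLE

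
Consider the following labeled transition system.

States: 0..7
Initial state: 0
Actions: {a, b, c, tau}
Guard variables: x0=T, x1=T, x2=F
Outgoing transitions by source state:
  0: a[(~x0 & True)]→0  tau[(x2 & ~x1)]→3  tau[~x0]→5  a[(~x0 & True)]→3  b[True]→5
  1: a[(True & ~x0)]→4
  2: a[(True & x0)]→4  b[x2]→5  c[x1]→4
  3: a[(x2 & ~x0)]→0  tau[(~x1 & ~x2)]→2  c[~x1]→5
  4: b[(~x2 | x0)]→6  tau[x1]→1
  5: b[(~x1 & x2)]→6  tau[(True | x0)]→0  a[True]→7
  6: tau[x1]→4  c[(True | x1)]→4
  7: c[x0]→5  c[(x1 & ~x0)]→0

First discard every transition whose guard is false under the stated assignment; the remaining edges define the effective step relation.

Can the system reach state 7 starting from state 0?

Guard filter leaves 10 enabled edge(s).
depth 0: {0}
depth 1: {5}  total {0,5}
depth 2: {7}  total {0,5,7}
R = {0,5,7}
Path to 7: b·a

Answer: REACHABLE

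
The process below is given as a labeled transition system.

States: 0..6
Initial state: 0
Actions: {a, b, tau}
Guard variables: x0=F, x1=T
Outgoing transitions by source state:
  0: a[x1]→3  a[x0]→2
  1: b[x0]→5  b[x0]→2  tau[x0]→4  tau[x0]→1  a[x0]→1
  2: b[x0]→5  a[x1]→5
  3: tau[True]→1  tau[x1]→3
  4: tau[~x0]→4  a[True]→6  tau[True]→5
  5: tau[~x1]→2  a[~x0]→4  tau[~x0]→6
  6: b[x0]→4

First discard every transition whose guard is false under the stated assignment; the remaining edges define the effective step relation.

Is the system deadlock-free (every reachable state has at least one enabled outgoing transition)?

R = {0,1,3}
  0: a→3  [1 out]
  1: ∅  [no exit]
  3: tau→1  tau→3  [2 out]
Path to 1: a·tau

Answer: DEADLOCK at state 1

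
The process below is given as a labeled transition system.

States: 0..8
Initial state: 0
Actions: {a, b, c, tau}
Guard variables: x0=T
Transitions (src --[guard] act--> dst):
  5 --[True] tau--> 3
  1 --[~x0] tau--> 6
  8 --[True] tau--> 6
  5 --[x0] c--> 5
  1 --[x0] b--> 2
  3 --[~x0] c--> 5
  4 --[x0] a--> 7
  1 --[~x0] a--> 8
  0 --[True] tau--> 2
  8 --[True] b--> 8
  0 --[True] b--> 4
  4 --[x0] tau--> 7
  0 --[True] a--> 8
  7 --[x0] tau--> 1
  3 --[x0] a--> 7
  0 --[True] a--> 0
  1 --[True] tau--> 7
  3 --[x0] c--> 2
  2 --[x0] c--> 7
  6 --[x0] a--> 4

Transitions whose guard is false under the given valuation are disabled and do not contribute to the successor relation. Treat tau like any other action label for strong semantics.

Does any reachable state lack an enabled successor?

Reachable = {0,1,2,4,6,7,8}
  0: a→0  a→8  b→4  tau→2  [deg 4]
  1: b→2  tau→7  [deg 2]
  2: c→7  [deg 1]
  4: a→7  tau→7  [deg 2]
  6: a→4  [deg 1]
  7: tau→1  [deg 1]
  8: b→8  tau→6  [deg 2]

Answer: DEADLOCK-FREE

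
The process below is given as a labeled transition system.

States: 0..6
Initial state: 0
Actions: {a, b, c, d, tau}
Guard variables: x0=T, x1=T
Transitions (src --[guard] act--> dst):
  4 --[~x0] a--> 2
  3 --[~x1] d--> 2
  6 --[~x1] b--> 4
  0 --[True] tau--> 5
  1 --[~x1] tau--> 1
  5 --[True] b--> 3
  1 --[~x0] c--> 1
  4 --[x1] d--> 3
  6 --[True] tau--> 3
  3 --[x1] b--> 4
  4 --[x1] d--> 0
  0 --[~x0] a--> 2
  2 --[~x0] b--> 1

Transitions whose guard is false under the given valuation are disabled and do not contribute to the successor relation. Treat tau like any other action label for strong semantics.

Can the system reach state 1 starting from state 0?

6 transition(s) survive guard evaluation.
L0 = {0}
L1 = {5}  total {0,5}
L2 = {3}  total {0,3,5}
L3 = {4}  total {0,3,4,5}
Reachable = {0,3,4,5}

Answer: UNREACHABLE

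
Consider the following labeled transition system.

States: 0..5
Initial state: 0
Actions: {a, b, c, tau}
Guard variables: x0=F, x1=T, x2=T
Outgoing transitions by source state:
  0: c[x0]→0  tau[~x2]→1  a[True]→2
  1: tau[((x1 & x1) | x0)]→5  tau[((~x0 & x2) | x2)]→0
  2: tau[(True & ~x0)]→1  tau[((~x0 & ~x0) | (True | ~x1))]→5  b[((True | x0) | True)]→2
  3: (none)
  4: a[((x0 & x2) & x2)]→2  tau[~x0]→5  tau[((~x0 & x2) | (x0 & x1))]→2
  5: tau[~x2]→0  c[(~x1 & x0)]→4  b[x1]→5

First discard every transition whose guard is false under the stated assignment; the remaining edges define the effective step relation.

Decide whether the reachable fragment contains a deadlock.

Answer: DEADLOCK-FREE

Trace:
Reach set: {0,1,2,5}
  0: a→2  [deg 1]
  1: tau→0  tau→5  [deg 2]
  2: b→2  tau→1  tau→5  [deg 3]
  5: b→5  [deg 1]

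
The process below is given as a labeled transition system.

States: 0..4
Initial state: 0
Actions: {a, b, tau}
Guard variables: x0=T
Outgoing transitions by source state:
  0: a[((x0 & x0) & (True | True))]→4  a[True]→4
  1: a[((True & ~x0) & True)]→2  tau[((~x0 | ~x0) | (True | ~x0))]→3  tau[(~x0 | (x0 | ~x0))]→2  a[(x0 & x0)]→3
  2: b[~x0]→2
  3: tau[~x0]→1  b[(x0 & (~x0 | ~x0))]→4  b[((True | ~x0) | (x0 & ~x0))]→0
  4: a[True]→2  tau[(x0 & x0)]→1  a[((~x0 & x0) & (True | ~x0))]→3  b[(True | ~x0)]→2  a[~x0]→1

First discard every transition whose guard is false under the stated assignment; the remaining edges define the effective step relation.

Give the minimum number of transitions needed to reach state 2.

Layered search for 2:
  depth 0: {0}
  depth 1: {4}
  depth 2: {1,2}
2 enters at depth 2; path a·a

Answer: 2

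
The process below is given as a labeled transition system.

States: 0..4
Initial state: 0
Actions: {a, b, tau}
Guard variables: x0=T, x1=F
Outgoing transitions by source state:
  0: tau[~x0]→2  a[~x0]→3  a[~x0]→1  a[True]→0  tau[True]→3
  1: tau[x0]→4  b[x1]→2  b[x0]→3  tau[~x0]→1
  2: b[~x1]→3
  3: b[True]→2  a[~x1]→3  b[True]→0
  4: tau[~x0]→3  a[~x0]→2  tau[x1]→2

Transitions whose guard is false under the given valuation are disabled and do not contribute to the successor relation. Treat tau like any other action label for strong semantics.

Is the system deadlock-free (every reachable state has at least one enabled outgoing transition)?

Answer: DEADLOCK-FREE

Trace:
Reachable = {0,2,3}
  0: a→0  tau→3  [2 out]
  2: b→3  [1 out]
  3: a→3  b→0  b→2  [3 out]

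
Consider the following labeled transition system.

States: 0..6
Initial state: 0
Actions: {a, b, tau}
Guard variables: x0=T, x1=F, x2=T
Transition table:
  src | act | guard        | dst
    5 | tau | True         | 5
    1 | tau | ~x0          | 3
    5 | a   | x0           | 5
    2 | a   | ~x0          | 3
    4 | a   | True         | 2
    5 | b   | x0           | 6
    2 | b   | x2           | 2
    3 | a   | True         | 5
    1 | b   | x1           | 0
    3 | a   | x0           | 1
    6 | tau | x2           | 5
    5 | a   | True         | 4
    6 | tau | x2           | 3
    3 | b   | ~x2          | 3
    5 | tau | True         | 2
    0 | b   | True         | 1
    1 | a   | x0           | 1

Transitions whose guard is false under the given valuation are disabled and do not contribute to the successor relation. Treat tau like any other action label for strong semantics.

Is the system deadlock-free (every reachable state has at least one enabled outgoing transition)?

Reach set: {0,1}
  0: b→1  [1 out]
  1: a→1  [1 out]

Answer: DEADLOCK-FREE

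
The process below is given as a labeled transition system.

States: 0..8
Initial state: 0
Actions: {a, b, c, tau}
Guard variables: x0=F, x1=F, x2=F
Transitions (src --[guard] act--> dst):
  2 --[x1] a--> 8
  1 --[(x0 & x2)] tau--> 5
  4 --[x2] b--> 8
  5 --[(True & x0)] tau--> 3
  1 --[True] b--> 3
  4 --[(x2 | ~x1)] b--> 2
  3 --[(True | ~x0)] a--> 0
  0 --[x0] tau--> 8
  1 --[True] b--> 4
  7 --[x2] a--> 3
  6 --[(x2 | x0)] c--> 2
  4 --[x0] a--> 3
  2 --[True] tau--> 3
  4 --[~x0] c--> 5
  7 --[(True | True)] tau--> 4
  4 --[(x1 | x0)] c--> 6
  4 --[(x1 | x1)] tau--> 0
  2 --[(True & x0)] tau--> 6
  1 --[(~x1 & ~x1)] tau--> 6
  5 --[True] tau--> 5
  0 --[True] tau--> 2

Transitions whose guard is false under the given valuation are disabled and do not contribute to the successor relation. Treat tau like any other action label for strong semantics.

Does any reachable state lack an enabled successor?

R = {0,2,3}
  0: tau→2  [deg 1]
  2: tau→3  [deg 1]
  3: a→0  [deg 1]

Answer: DEADLOCK-FREE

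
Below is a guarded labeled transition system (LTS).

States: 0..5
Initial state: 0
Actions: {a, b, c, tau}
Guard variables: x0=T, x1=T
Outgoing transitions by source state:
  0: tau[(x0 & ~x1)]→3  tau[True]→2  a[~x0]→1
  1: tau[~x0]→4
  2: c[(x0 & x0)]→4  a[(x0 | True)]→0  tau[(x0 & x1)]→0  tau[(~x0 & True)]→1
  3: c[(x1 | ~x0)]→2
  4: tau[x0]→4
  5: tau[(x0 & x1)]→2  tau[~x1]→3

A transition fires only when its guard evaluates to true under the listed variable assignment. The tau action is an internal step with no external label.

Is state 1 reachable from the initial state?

Answer: UNREACHABLE

Trace:
After dropping false guards: 7 live edges.
depth 0: {0}
depth 1: {2}  total {0,2}
depth 2: {4}  total {0,2,4}
Reachable = {0,2,4}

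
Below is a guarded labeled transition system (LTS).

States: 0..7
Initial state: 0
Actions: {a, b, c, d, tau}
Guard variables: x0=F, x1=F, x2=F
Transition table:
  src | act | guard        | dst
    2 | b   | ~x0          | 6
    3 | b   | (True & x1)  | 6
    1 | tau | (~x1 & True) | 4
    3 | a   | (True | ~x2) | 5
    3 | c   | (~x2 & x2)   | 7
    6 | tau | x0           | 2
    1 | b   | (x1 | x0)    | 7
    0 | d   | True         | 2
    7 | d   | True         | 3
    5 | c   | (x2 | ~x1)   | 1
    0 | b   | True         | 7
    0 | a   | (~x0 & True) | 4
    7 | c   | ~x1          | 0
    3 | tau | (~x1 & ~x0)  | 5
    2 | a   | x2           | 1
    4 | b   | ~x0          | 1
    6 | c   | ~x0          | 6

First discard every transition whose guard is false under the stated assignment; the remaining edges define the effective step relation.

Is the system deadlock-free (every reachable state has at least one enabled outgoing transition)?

R = {0,1,2,3,4,5,6,7}
  0: a→4  b→7  d→2  [3 exit(s)]
  1: tau→4  [1 exit(s)]
  2: b→6  [1 exit(s)]
  3: a→5  tau→5  [2 exit(s)]
  4: b→1  [1 exit(s)]
  5: c→1  [1 exit(s)]
  6: c→6  [1 exit(s)]
  7: c→0  d→3  [2 exit(s)]

Answer: DEADLOCK-FREE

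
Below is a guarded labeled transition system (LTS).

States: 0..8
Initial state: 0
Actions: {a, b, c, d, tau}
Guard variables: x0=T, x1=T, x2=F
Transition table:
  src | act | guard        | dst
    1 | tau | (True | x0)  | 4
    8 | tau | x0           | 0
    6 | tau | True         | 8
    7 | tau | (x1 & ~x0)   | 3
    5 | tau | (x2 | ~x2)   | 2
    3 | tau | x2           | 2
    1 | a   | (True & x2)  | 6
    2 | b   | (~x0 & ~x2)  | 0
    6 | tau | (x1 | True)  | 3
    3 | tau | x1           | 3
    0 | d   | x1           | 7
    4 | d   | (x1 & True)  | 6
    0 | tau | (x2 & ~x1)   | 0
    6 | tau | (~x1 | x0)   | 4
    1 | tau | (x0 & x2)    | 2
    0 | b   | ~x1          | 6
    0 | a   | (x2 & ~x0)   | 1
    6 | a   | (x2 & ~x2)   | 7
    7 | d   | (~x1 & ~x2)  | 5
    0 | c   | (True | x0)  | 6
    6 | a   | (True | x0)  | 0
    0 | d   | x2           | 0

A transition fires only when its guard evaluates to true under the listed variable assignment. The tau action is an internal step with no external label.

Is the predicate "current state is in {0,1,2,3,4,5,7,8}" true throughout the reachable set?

Inv-set: {0,1,2,3,4,5,7,8}
Reachable = {0,3,4,6,7,8}
  0: ok
  3: ok
  4: ok
  6: ✗ unsafe
  7: ok
  8: ok
reach 6 via c — violates

Answer: INVARIANT VIOLATED at state 6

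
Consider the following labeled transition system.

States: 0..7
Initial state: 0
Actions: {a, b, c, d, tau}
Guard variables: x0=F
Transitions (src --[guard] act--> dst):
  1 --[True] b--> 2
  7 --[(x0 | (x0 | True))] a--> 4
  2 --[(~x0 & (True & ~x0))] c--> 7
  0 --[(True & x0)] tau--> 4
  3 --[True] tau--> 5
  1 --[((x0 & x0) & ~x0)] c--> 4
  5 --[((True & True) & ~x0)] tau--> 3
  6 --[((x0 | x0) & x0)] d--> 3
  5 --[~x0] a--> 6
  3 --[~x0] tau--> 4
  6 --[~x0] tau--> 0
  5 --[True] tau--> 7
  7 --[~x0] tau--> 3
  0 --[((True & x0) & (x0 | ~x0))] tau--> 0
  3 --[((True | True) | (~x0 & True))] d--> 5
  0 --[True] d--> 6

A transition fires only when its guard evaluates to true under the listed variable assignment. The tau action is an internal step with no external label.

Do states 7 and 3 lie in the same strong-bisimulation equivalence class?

Answer: NOT BISIMILAR

Working:
Refine partition for ~:
  π0 = {{0,1,2,3,4,5,6,7}}
  π1 = {{0},{1},{2},{3},{4},{5,7},{6}}
  π2 = {{0},{1},{2},{3},{4},{5},{6},{7}}
stable after 3 split(s): 8 block(s)
7∈{7}, 3∈{3}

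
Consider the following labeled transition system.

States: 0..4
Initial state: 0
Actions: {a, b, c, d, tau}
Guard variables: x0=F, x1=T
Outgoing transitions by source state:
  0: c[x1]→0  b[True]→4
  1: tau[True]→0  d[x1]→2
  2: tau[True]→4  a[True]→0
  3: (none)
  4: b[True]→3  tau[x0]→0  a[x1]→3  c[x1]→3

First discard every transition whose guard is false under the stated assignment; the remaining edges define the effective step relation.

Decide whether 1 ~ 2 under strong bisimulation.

Answer: NOT BISIMILAR

Working:
Bisimulation quotient by refinement:
  P[0] = {{0,1,2,3,4}}
  P[1] = {{0},{1},{2},{3},{4}}
Fixed point at round 2; 5 class(es).
[1]={1}  [2]={2}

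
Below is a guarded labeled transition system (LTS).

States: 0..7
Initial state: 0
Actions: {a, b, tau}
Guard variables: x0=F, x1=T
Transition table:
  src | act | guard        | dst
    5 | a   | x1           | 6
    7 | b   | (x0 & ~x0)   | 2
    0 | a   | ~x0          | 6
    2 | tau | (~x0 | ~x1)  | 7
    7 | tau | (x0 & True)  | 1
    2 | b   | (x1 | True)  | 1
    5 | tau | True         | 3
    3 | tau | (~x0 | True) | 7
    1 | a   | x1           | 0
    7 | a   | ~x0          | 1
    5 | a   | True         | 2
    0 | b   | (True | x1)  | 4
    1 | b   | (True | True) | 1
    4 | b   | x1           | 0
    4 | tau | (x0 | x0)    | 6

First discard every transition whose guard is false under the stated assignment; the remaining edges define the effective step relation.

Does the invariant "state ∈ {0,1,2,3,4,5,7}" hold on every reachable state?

Answer: INVARIANT VIOLATED at state 6

Working:
Allowed set {0,1,2,3,4,5,7}
Reach set: {0,4,6}
  0: ✓
  4: ✓
  6: ✗ unsafe
counterexample path to 6: a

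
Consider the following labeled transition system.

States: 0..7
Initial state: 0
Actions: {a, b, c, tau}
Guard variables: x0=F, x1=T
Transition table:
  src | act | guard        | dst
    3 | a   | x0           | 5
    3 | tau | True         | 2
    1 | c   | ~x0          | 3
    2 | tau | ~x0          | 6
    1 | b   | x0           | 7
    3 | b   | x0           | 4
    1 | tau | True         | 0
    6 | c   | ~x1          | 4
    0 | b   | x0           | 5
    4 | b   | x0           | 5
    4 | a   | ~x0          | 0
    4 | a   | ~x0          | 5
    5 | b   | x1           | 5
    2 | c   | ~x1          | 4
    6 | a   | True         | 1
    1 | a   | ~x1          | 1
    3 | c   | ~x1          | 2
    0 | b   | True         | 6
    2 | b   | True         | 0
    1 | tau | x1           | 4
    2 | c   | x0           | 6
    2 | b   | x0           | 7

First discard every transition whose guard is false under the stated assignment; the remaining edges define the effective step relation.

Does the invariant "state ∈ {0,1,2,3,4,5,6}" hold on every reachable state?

Safe = {0,1,2,3,4,5,6}
Reach set: {0,1,2,3,4,5,6}
  0: ✓
  1: ✓
  2: ✓
  3: ✓
  4: ✓
  5: ✓
  6: ✓

Answer: INVARIANT HOLDS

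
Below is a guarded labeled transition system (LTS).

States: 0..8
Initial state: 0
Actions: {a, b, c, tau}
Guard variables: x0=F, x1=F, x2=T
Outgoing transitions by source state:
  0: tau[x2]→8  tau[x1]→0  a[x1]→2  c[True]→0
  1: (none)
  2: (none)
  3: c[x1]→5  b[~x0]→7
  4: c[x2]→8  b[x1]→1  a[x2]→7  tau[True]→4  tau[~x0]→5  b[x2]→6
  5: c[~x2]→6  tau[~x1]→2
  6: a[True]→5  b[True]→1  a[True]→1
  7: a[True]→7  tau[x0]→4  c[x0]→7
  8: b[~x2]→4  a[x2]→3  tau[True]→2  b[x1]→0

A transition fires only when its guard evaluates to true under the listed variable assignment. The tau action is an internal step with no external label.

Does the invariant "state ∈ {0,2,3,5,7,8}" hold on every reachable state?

Safe = {0,2,3,5,7,8}
Reachable = {0,2,3,7,8}
  0: ok
  2: ok
  3: ok
  7: ok
  8: ok

Answer: INVARIANT HOLDS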